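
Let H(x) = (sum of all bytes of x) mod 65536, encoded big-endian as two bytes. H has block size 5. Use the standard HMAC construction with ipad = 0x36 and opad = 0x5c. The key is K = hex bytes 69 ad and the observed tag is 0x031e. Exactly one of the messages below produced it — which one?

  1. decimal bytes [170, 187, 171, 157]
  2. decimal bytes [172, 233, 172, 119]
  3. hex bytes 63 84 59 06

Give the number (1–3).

Key hex bytes 69 ad is 2 bytes ≤ B = 5; zero-pad to 5 bytes: K' = 69 ad 00 00 00.
K' ⊕ ipad = 5f 9b 36 36 36; K' ⊕ opad = 35 f1 5c 5c 5c.
m1: inner = H(5f 9b 36 36 36 aa bb ab 9d) = 04 49; tag = H(35 f1 5c 5c 5c 04 49) = 0287
m2: inner = H(5f 9b 36 36 36 ac e9 ac 77) = 04 54; tag = H(35 f1 5c 5c 5c 04 54) = 0292
m3: inner = H(5f 9b 36 36 36 63 84 59 06) = 02 e2; tag = H(35 f1 5c 5c 5c 02 e2) = 031e ← matches

3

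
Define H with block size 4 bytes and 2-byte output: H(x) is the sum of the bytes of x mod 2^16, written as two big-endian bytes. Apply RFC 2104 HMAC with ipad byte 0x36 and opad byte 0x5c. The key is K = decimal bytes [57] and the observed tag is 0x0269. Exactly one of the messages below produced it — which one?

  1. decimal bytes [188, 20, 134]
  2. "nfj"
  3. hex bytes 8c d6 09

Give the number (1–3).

2

Key decimal bytes [57] = 39 is 1 byte ≤ B = 4; zero-pad to 4 bytes: K' = 39 00 00 00.
K' ⊕ ipad = 0f 36 36 36; K' ⊕ opad = 65 5c 5c 5c.
m1: inner = H(0f 36 36 36 bc 14 86) = 02 07; tag = H(65 5c 5c 5c 02 07) = 0182
m2: inner = H(0f 36 36 36 6e 66 6a) = 01 ef; tag = H(65 5c 5c 5c 01 ef) = 0269 ← matches
m3: inner = H(0f 36 36 36 8c d6 09) = 02 1c; tag = H(65 5c 5c 5c 02 1c) = 0197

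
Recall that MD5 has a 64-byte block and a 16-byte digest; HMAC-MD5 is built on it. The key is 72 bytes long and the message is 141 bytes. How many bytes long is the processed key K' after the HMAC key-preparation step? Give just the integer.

64

Key is 72 > 64 bytes, so it is hashed to 16 bytes then zero-padded to 64: |K'| = 64.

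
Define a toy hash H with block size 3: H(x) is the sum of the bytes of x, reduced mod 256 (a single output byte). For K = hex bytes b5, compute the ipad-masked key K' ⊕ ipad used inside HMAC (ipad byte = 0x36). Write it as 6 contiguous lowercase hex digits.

833636

Key hex bytes b5 is 1 byte ≤ B = 3; zero-pad to 3 bytes: K' = b5 00 00.
XOR each byte with 0x36: b5⊕36=83, 00⊕36=36, 00⊕36=36.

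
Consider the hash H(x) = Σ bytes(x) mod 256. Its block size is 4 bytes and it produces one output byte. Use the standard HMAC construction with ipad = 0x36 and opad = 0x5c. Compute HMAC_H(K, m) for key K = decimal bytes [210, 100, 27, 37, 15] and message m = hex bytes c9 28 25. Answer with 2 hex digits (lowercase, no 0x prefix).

Key decimal bytes [210, 100, 27, 37, 15] = d2 64 1b 25 0f is 5 bytes > B = 4, so hash it first: H(key) = 85, then zero-pad to 4 bytes: K' = 85 00 00 00.
K' ⊕ ipad = b3 36 36 36.  K' ⊕ opad = d9 5c 5c 5c.
Inner input = (K'⊕ipad) ∥ m = b3 36 36 36 ∥ c9 28 25.
Inner hash: sum = 179+54+54+54+201+40+37 = 619; mod 256 = 107 → 6b.
Outer input = (K'⊕opad) ∥ inner = d9 5c 5c 5c ∥ 6b.
Outer hash (tag): sum = 217+92+92+92+107 = 600; mod 256 = 88 → 58.

58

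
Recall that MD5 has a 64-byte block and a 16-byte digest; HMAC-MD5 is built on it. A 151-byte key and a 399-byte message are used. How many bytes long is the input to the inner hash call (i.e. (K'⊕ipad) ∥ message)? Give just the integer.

463

Key is 151 > 64 bytes, so it is hashed to 16 bytes then zero-padded to 64: |K'| = 64.
Inner input = (K'⊕ipad) ∥ m → 64 + 399 = 463 bytes.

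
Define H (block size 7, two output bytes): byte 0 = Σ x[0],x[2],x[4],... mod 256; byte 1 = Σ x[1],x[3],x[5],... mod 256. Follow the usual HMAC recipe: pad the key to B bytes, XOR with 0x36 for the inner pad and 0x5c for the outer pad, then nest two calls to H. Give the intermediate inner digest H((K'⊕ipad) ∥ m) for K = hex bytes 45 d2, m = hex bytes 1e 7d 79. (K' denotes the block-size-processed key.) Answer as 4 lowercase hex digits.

Key hex bytes 45 d2 is 2 bytes ≤ B = 7; zero-pad to 7 bytes: K' = 45 d2 00 00 00 00 00.
K' ⊕ ipad = 73 e4 36 36 36 36 36.
Inner input = 73 e4 36 36 36 36 36 ∥ 1e 7d 79.
Inner hash: even-index sum = 402 mod 256 = 146; odd-index sum = 487 mod 256 = 231 → 92 e7.

92e7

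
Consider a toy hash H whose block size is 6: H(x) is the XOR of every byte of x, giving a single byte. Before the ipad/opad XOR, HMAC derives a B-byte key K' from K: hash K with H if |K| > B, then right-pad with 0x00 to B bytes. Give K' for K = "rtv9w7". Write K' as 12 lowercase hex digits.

Key "rtv9w7" = 72 74 76 39 77 37 is exactly B = 6 bytes: K' = 72 74 76 39 77 37.

727476397737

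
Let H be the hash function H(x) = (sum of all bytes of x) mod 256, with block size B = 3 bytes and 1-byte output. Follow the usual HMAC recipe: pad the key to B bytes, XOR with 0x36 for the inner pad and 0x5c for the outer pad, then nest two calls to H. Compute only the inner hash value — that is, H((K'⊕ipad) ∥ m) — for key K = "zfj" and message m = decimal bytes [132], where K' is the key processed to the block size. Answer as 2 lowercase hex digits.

7c

Key "zfj" = 7a 66 6a is exactly B = 3 bytes: K' = 7a 66 6a.
K' ⊕ ipad = 4c 50 5c.
Inner input = 4c 50 5c ∥ 84.
Inner hash: sum = 76+80+92+132 = 380; mod 256 = 124 → 7c.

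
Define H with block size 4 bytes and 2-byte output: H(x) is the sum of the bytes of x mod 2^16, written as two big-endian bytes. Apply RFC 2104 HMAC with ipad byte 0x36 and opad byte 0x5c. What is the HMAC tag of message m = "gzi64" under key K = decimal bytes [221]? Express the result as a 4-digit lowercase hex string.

Key decimal bytes [221] = dd is 1 byte ≤ B = 4; zero-pad to 4 bytes: K' = dd 00 00 00.
K' ⊕ ipad = eb 36 36 36.  K' ⊕ opad = 81 5c 5c 5c.
Inner input = (K'⊕ipad) ∥ m = eb 36 36 36 ∥ 67 7a 69 36 34.
Inner hash: sum = 235+54+54+54+103+122+105+54+52 = 833 → 03 41.
Outer input = (K'⊕opad) ∥ inner = 81 5c 5c 5c ∥ 03 41.
Outer hash (tag): sum = 129+92+92+92+3+65 = 473 → 01 d9.

01d9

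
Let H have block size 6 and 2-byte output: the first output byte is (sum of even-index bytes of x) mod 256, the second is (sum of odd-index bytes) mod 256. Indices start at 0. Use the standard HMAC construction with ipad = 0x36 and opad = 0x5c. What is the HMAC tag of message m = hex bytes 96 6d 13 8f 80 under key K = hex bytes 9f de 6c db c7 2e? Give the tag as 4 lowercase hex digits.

Key hex bytes 9f de 6c db c7 2e is exactly B = 6 bytes: K' = 9f de 6c db c7 2e.
K' ⊕ ipad = a9 e8 5a ed f1 18.  K' ⊕ opad = c3 82 30 87 9b 72.
Inner input = (K'⊕ipad) ∥ m = a9 e8 5a ed f1 18 ∥ 96 6d 13 8f 80.
Inner hash: even-index sum = 797 mod 256 = 29; odd-index sum = 745 mod 256 = 233 → 1d e9.
Outer input = (K'⊕opad) ∥ inner = c3 82 30 87 9b 72 ∥ 1d e9.
Outer hash (tag): even-index sum = 427 mod 256 = 171; odd-index sum = 612 mod 256 = 100 → ab 64.

ab64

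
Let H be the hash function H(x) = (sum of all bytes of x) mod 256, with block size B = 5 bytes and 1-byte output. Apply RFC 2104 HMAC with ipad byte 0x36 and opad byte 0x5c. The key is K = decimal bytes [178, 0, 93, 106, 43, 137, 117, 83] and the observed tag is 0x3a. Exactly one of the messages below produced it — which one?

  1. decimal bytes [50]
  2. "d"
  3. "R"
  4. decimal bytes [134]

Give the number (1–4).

4

Key decimal bytes [178, 0, 93, 106, 43, 137, 117, 83] = b2 00 5d 6a 2b 89 75 53 is 8 bytes > B = 5, so hash it first: H(key) = f5, then zero-pad to 5 bytes: K' = f5 00 00 00 00.
K' ⊕ ipad = c3 36 36 36 36; K' ⊕ opad = a9 5c 5c 5c 5c.
m1: inner = H(c3 36 36 36 36 32) = cd; tag = H(a9 5c 5c 5c 5c cd) = e6
m2: inner = H(c3 36 36 36 36 64) = ff; tag = H(a9 5c 5c 5c 5c ff) = 18
m3: inner = H(c3 36 36 36 36 52) = ed; tag = H(a9 5c 5c 5c 5c ed) = 06
m4: inner = H(c3 36 36 36 36 86) = 21; tag = H(a9 5c 5c 5c 5c 21) = 3a ← matches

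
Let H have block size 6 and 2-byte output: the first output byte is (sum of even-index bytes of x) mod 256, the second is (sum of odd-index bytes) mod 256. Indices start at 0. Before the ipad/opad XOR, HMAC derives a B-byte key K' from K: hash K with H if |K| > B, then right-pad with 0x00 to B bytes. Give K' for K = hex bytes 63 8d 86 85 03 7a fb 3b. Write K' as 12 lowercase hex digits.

e7c700000000

|K| = 8 > B = 6, so first hash the key.
H(K): even-index sum = 487 mod 256 = 231; odd-index sum = 455 mod 256 = 199 → e7 c7.
Zero-pad H(K) = e7 c7 to 6 bytes: K' = e7 c7 00 00 00 00.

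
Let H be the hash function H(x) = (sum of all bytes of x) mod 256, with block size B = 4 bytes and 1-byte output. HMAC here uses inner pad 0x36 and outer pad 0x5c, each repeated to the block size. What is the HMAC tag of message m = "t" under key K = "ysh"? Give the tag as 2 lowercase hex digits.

Key "ysh" = 79 73 68 is 3 bytes ≤ B = 4; zero-pad to 4 bytes: K' = 79 73 68 00.
K' ⊕ ipad = 4f 45 5e 36.  K' ⊕ opad = 25 2f 34 5c.
Inner input = (K'⊕ipad) ∥ m = 4f 45 5e 36 ∥ 74.
Inner hash: sum = 79+69+94+54+116 = 412; mod 256 = 156 → 9c.
Outer input = (K'⊕opad) ∥ inner = 25 2f 34 5c ∥ 9c.
Outer hash (tag): sum = 37+47+52+92+156 = 384; mod 256 = 128 → 80.

80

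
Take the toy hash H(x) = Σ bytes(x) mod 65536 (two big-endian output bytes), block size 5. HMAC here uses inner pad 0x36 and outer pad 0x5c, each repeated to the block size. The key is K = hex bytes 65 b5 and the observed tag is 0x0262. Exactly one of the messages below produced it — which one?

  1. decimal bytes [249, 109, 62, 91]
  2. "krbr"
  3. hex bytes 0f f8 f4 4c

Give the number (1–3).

Key hex bytes 65 b5 is 2 bytes ≤ B = 5; zero-pad to 5 bytes: K' = 65 b5 00 00 00.
K' ⊕ ipad = 53 83 36 36 36; K' ⊕ opad = 39 e9 5c 5c 5c.
m1: inner = H(53 83 36 36 36 f9 6d 3e 5b) = 03 77; tag = H(39 e9 5c 5c 5c 03 77) = 02b0
m2: inner = H(53 83 36 36 36 6b 72 62 72) = 03 29; tag = H(39 e9 5c 5c 5c 03 29) = 0262 ← matches
m3: inner = H(53 83 36 36 36 0f f8 f4 4c) = 03 bf; tag = H(39 e9 5c 5c 5c 03 bf) = 02f8

2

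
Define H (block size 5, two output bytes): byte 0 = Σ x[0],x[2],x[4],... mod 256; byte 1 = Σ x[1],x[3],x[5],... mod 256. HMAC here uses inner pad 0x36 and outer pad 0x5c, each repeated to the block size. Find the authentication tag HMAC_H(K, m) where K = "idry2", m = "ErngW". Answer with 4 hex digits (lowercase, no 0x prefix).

7cdd

Key "idry2" = 69 64 72 79 32 is exactly B = 5 bytes: K' = 69 64 72 79 32.
K' ⊕ ipad = 5f 52 44 4f 04.  K' ⊕ opad = 35 38 2e 25 6e.
Inner input = (K'⊕ipad) ∥ m = 5f 52 44 4f 04 ∥ 45 72 6e 67 57.
Inner hash: even-index sum = 384 mod 256 = 128; odd-index sum = 427 mod 256 = 171 → 80 ab.
Outer input = (K'⊕opad) ∥ inner = 35 38 2e 25 6e ∥ 80 ab.
Outer hash (tag): even-index sum = 380 mod 256 = 124; odd-index sum = 221 mod 256 = 221 → 7c dd.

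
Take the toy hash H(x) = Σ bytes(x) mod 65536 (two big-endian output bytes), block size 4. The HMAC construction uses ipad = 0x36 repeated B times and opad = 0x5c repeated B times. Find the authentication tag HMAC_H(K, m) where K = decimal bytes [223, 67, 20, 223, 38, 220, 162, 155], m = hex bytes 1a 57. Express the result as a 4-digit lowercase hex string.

Key decimal bytes [223, 67, 20, 223, 38, 220, 162, 155] = df 43 14 df 26 dc a2 9b is 8 bytes > B = 4, so hash it first: H(key) = 04 54, then zero-pad to 4 bytes: K' = 04 54 00 00.
K' ⊕ ipad = 32 62 36 36.  K' ⊕ opad = 58 08 5c 5c.
Inner input = (K'⊕ipad) ∥ m = 32 62 36 36 ∥ 1a 57.
Inner hash: sum = 50+98+54+54+26+87 = 369 → 01 71.
Outer input = (K'⊕opad) ∥ inner = 58 08 5c 5c ∥ 01 71.
Outer hash (tag): sum = 88+8+92+92+1+113 = 394 → 01 8a.

018a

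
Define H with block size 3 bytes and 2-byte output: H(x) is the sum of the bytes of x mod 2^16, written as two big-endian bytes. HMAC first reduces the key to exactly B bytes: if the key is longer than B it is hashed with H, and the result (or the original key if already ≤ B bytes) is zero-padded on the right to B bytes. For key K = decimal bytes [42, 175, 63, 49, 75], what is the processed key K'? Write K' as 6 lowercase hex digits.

019400

|K| = 5 > B = 3, so first hash the key.
H(K): sum = 42+175+63+49+75 = 404 → 01 94.
Zero-pad H(K) = 01 94 to 3 bytes: K' = 01 94 00.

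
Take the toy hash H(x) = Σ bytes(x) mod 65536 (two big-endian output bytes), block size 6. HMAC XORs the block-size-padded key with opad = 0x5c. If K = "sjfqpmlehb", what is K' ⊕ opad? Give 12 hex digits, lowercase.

Key "sjfqpmlehb" = 73 6a 66 71 70 6d 6c 65 68 62 is 10 bytes > B = 6, so hash it first: H(key) = 04 2c, then zero-pad to 6 bytes: K' = 04 2c 00 00 00 00.
XOR each byte with 0x5c: 04⊕5c=58, 2c⊕5c=70, 00⊕5c=5c, 00⊕5c=5c, 00⊕5c=5c, 00⊕5c=5c.

58705c5c5c5c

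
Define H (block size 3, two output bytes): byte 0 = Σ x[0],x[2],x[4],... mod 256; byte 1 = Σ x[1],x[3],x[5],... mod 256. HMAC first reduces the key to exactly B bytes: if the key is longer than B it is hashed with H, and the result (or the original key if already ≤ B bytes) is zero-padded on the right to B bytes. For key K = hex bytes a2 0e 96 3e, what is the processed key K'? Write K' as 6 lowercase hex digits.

384c00

|K| = 4 > B = 3, so first hash the key.
H(K): even-index sum = 312 mod 256 = 56; odd-index sum = 76 mod 256 = 76 → 38 4c.
Zero-pad H(K) = 38 4c to 3 bytes: K' = 38 4c 00.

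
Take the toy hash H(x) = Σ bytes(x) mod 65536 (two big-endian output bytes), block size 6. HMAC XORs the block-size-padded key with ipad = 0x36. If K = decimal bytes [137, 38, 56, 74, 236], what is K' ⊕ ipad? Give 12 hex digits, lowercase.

bf100e7cda36

Key decimal bytes [137, 38, 56, 74, 236] = 89 26 38 4a ec is 5 bytes ≤ B = 6; zero-pad to 6 bytes: K' = 89 26 38 4a ec 00.
XOR each byte with 0x36: 89⊕36=bf, 26⊕36=10, 38⊕36=0e, 4a⊕36=7c, ec⊕36=da, 00⊕36=36.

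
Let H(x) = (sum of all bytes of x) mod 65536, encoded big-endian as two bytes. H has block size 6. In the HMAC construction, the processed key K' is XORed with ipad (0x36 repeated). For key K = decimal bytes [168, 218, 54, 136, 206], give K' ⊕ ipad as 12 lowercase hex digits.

Key decimal bytes [168, 218, 54, 136, 206] = a8 da 36 88 ce is 5 bytes ≤ B = 6; zero-pad to 6 bytes: K' = a8 da 36 88 ce 00.
XOR each byte with 0x36: a8⊕36=9e, da⊕36=ec, 36⊕36=00, 88⊕36=be, ce⊕36=f8, 00⊕36=36.

9eec00bef836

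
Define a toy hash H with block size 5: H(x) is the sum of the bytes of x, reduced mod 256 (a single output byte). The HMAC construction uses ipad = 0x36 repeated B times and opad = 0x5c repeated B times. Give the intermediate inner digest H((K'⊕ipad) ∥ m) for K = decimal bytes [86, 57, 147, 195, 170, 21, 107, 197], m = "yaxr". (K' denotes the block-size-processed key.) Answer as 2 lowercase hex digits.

Key decimal bytes [86, 57, 147, 195, 170, 21, 107, 197] = 56 39 93 c3 aa 15 6b c5 is 8 bytes > B = 5, so hash it first: H(key) = d4, then zero-pad to 5 bytes: K' = d4 00 00 00 00.
K' ⊕ ipad = e2 36 36 36 36.
Inner input = e2 36 36 36 36 ∥ 79 61 78 72.
Inner hash: sum = 226+54+54+54+54+121+97+120+114 = 894; mod 256 = 126 → 7e.

7e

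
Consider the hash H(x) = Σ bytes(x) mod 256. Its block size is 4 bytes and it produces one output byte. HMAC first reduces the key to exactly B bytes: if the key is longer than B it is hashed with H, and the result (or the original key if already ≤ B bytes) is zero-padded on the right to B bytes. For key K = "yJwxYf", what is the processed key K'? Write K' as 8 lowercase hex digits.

71000000

|K| = 6 > B = 4, so first hash the key.
H(K): sum = 121+74+119+120+89+102 = 625; mod 256 = 113 → 71.
Zero-pad H(K) = 71 to 4 bytes: K' = 71 00 00 00.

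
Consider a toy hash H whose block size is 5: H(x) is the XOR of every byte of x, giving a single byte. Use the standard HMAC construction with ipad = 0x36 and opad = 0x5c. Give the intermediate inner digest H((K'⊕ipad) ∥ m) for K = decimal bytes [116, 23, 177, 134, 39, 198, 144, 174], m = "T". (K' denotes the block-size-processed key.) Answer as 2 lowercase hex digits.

Key decimal bytes [116, 23, 177, 134, 39, 198, 144, 174] = 74 17 b1 86 27 c6 90 ae is 8 bytes > B = 5, so hash it first: H(key) = 8b, then zero-pad to 5 bytes: K' = 8b 00 00 00 00.
K' ⊕ ipad = bd 36 36 36 36.
Inner input = bd 36 36 36 36 ∥ 54.
Inner hash: XOR bd⊕36⊕36⊕36⊕36⊕54 = e9.

e9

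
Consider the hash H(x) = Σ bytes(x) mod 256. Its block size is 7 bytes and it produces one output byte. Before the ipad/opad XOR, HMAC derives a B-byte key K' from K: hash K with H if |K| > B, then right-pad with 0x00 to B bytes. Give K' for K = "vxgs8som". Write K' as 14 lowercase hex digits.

|K| = 8 > B = 7, so first hash the key.
H(K): sum = 118+120+103+115+56+115+111+109 = 847; mod 256 = 79 → 4f.
Zero-pad H(K) = 4f to 7 bytes: K' = 4f 00 00 00 00 00 00.

4f000000000000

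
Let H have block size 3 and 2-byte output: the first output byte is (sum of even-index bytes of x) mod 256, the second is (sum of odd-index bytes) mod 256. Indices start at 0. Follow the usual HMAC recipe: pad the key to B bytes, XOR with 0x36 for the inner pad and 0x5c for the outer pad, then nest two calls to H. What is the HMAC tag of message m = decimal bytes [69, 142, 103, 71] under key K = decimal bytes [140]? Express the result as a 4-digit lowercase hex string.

0e21

Key decimal bytes [140] = 8c is 1 byte ≤ B = 3; zero-pad to 3 bytes: K' = 8c 00 00.
K' ⊕ ipad = ba 36 36.  K' ⊕ opad = d0 5c 5c.
Inner input = (K'⊕ipad) ∥ m = ba 36 36 ∥ 45 8e 67 47.
Inner hash: even-index sum = 453 mod 256 = 197; odd-index sum = 226 mod 256 = 226 → c5 e2.
Outer input = (K'⊕opad) ∥ inner = d0 5c 5c ∥ c5 e2.
Outer hash (tag): even-index sum = 526 mod 256 = 14; odd-index sum = 289 mod 256 = 33 → 0e 21.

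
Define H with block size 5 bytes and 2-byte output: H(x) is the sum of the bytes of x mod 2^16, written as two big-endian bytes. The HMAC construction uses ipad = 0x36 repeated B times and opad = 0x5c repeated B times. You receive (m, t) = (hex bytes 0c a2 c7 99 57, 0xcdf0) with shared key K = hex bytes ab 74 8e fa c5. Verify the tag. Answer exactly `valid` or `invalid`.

invalid

Key hex bytes ab 74 8e fa c5 is exactly B = 5 bytes: K' = ab 74 8e fa c5.
K' ⊕ ipad = 9d 42 b8 cc f3; K' ⊕ opad = f7 28 d2 a6 99.
Inner hash: sum = 157+66+184+204+243+12+162+199+153+87 = 1467 → 05 bb.
Outer hash (recomputed tag): sum = 247+40+210+166+153+5+187 = 1008 → 03 f0.
Recomputed tag = 03f0; claimed = cdf0 → mismatch.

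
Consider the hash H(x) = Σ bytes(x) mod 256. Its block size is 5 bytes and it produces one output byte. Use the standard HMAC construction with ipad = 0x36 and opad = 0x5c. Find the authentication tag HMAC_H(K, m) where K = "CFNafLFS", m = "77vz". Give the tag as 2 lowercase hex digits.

3a

Key "CFNafLFS" = 43 46 4e 61 66 4c 46 53 is 8 bytes > B = 5, so hash it first: H(key) = 83, then zero-pad to 5 bytes: K' = 83 00 00 00 00.
K' ⊕ ipad = b5 36 36 36 36.  K' ⊕ opad = df 5c 5c 5c 5c.
Inner input = (K'⊕ipad) ∥ m = b5 36 36 36 36 ∥ 37 37 76 7a.
Inner hash: sum = 181+54+54+54+54+55+55+118+122 = 747; mod 256 = 235 → eb.
Outer input = (K'⊕opad) ∥ inner = df 5c 5c 5c 5c ∥ eb.
Outer hash (tag): sum = 223+92+92+92+92+235 = 826; mod 256 = 58 → 3a.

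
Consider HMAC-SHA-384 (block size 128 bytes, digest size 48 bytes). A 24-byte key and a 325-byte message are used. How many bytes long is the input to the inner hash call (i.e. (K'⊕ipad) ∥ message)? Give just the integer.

Key is 24 ≤ 128 bytes, zero-padded: |K'| = 128.
Inner input = (K'⊕ipad) ∥ m → 128 + 325 = 453 bytes.

453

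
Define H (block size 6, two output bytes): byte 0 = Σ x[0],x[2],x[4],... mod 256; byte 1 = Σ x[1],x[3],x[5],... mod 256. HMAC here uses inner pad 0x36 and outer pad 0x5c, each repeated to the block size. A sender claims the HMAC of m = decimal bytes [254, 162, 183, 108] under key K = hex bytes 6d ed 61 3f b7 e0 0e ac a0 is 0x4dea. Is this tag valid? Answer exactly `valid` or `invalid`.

invalid

Key hex bytes 6d ed 61 3f b7 e0 0e ac a0 is 9 bytes > B = 6, so hash it first: H(key) = 33 b8, then zero-pad to 6 bytes: K' = 33 b8 00 00 00 00.
K' ⊕ ipad = 05 8e 36 36 36 36; K' ⊕ opad = 6f e4 5c 5c 5c 5c.
Inner hash: even-index sum = 550 mod 256 = 38; odd-index sum = 520 mod 256 = 8 → 26 08.
Outer hash (recomputed tag): even-index sum = 333 mod 256 = 77; odd-index sum = 420 mod 256 = 164 → 4d a4.
Recomputed tag = 4da4; claimed = 4dea → mismatch.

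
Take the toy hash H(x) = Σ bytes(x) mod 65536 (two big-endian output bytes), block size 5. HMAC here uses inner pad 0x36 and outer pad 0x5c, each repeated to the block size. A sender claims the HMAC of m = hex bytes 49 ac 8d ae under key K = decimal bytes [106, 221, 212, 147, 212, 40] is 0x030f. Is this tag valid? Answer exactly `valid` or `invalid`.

Key decimal bytes [106, 221, 212, 147, 212, 40] = 6a dd d4 93 d4 28 is 6 bytes > B = 5, so hash it first: H(key) = 03 aa, then zero-pad to 5 bytes: K' = 03 aa 00 00 00.
K' ⊕ ipad = 35 9c 36 36 36; K' ⊕ opad = 5f f6 5c 5c 5c.
Inner hash: sum = 53+156+54+54+54+73+172+141+174 = 931 → 03 a3.
Outer hash (recomputed tag): sum = 95+246+92+92+92+3+163 = 783 → 03 0f.
Recomputed tag = 030f; claimed = 030f → match.

valid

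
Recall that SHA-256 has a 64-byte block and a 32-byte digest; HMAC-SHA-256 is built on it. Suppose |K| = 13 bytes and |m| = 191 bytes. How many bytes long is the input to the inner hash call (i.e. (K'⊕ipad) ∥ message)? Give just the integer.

Key is 13 ≤ 64 bytes, zero-padded: |K'| = 64.
Inner input = (K'⊕ipad) ∥ m → 64 + 191 = 255 bytes.

255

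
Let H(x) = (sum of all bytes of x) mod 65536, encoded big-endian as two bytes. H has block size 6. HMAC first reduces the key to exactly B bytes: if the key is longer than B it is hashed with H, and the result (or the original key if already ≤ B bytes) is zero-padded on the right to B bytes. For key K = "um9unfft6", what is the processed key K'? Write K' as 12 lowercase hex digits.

|K| = 9 > B = 6, so first hash the key.
H(K): sum = 117+109+57+117+110+102+102+116+54 = 884 → 03 74.
Zero-pad H(K) = 03 74 to 6 bytes: K' = 03 74 00 00 00 00.

037400000000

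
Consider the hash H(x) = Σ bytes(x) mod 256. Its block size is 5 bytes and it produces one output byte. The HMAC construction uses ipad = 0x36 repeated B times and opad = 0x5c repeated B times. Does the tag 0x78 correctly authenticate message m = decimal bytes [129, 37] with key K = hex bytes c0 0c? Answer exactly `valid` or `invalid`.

Key hex bytes c0 0c is 2 bytes ≤ B = 5; zero-pad to 5 bytes: K' = c0 0c 00 00 00.
K' ⊕ ipad = f6 3a 36 36 36; K' ⊕ opad = 9c 50 5c 5c 5c.
Inner hash: sum = 246+58+54+54+54+129+37 = 632; mod 256 = 120 → 78.
Outer hash (recomputed tag): sum = 156+80+92+92+92+120 = 632; mod 256 = 120 → 78.
Recomputed tag = 78; claimed = 78 → match.

valid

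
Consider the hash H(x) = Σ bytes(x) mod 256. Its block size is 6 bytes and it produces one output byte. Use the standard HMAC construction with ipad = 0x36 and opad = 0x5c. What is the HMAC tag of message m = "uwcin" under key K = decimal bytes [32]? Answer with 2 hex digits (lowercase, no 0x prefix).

92

Key decimal bytes [32] = 20 is 1 byte ≤ B = 6; zero-pad to 6 bytes: K' = 20 00 00 00 00 00.
K' ⊕ ipad = 16 36 36 36 36 36.  K' ⊕ opad = 7c 5c 5c 5c 5c 5c.
Inner input = (K'⊕ipad) ∥ m = 16 36 36 36 36 36 ∥ 75 77 63 69 6e.
Inner hash: sum = 22+54+54+54+54+54+117+119+99+105+110 = 842; mod 256 = 74 → 4a.
Outer input = (K'⊕opad) ∥ inner = 7c 5c 5c 5c 5c 5c ∥ 4a.
Outer hash (tag): sum = 124+92+92+92+92+92+74 = 658; mod 256 = 146 → 92.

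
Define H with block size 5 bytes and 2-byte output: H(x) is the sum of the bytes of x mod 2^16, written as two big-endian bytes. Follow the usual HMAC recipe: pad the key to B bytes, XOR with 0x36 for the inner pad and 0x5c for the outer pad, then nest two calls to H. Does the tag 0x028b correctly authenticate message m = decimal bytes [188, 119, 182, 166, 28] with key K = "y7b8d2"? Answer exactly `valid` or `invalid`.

Key "y7b8d2" = 79 37 62 38 64 32 is 6 bytes > B = 5, so hash it first: H(key) = 01 e0, then zero-pad to 5 bytes: K' = 01 e0 00 00 00.
K' ⊕ ipad = 37 d6 36 36 36; K' ⊕ opad = 5d bc 5c 5c 5c.
Inner hash: sum = 55+214+54+54+54+188+119+182+166+28 = 1114 → 04 5a.
Outer hash (recomputed tag): sum = 93+188+92+92+92+4+90 = 651 → 02 8b.
Recomputed tag = 028b; claimed = 028b → match.

valid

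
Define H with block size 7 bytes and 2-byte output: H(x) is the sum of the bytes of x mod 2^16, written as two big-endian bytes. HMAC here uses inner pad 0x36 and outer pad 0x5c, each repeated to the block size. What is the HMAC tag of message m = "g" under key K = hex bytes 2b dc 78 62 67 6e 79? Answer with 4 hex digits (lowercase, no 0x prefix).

Key hex bytes 2b dc 78 62 67 6e 79 is exactly B = 7 bytes: K' = 2b dc 78 62 67 6e 79.
K' ⊕ ipad = 1d ea 4e 54 51 58 4f.  K' ⊕ opad = 77 80 24 3e 3b 32 25.
Inner input = (K'⊕ipad) ∥ m = 1d ea 4e 54 51 58 4f ∥ 67.
Inner hash: sum = 29+234+78+84+81+88+79+103 = 776 → 03 08.
Outer input = (K'⊕opad) ∥ inner = 77 80 24 3e 3b 32 25 ∥ 03 08.
Outer hash (tag): sum = 119+128+36+62+59+50+37+3+8 = 502 → 01 f6.

01f6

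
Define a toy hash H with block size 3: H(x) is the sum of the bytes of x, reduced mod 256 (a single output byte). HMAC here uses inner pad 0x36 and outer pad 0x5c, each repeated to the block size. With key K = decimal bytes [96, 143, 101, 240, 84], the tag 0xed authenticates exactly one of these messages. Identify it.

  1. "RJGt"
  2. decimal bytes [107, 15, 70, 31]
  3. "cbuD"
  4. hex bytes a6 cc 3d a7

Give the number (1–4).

Key decimal bytes [96, 143, 101, 240, 84] = 60 8f 65 f0 54 is 5 bytes > B = 3, so hash it first: H(key) = 98, then zero-pad to 3 bytes: K' = 98 00 00.
K' ⊕ ipad = ae 36 36; K' ⊕ opad = c4 5c 5c.
m1: inner = H(ae 36 36 52 4a 47 74) = 71; tag = H(c4 5c 5c 71) = ed ← matches
m2: inner = H(ae 36 36 6b 0f 46 1f) = f9; tag = H(c4 5c 5c f9) = 75
m3: inner = H(ae 36 36 63 62 75 44) = 98; tag = H(c4 5c 5c 98) = 14
m4: inner = H(ae 36 36 a6 cc 3d a7) = 70; tag = H(c4 5c 5c 70) = ec

1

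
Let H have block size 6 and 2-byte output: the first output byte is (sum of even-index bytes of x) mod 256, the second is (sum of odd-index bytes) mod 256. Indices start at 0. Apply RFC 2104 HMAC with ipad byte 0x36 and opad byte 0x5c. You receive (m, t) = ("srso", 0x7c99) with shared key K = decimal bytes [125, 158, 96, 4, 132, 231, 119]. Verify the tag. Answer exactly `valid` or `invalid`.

Key decimal bytes [125, 158, 96, 4, 132, 231, 119] = 7d 9e 60 04 84 e7 77 is 7 bytes > B = 6, so hash it first: H(key) = d8 89, then zero-pad to 6 bytes: K' = d8 89 00 00 00 00.
K' ⊕ ipad = ee bf 36 36 36 36; K' ⊕ opad = 84 d5 5c 5c 5c 5c.
Inner hash: even-index sum = 576 mod 256 = 64; odd-index sum = 524 mod 256 = 12 → 40 0c.
Outer hash (recomputed tag): even-index sum = 380 mod 256 = 124; odd-index sum = 409 mod 256 = 153 → 7c 99.
Recomputed tag = 7c99; claimed = 7c99 → match.

valid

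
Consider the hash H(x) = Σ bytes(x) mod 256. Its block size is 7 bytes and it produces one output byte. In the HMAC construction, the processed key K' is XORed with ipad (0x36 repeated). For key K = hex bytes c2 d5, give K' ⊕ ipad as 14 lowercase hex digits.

f4e33636363636

Key hex bytes c2 d5 is 2 bytes ≤ B = 7; zero-pad to 7 bytes: K' = c2 d5 00 00 00 00 00.
XOR each byte with 0x36: c2⊕36=f4, d5⊕36=e3, 00⊕36=36, 00⊕36=36, 00⊕36=36, 00⊕36=36, 00⊕36=36.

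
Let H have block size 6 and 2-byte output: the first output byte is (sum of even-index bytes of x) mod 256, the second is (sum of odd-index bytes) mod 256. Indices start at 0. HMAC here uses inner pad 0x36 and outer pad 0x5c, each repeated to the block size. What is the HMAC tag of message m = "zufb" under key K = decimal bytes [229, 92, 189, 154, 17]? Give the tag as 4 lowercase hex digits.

4c45

Key decimal bytes [229, 92, 189, 154, 17] = e5 5c bd 9a 11 is 5 bytes ≤ B = 6; zero-pad to 6 bytes: K' = e5 5c bd 9a 11 00.
K' ⊕ ipad = d3 6a 8b ac 27 36.  K' ⊕ opad = b9 00 e1 c6 4d 5c.
Inner input = (K'⊕ipad) ∥ m = d3 6a 8b ac 27 36 ∥ 7a 75 66 62.
Inner hash: even-index sum = 613 mod 256 = 101; odd-index sum = 547 mod 256 = 35 → 65 23.
Outer input = (K'⊕opad) ∥ inner = b9 00 e1 c6 4d 5c ∥ 65 23.
Outer hash (tag): even-index sum = 588 mod 256 = 76; odd-index sum = 325 mod 256 = 69 → 4c 45.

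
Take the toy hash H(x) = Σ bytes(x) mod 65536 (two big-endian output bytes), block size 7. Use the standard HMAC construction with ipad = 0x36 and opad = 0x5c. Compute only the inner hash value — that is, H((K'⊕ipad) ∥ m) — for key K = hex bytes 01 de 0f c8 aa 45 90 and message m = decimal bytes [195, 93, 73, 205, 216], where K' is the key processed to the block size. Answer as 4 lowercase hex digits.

0719

Key hex bytes 01 de 0f c8 aa 45 90 is exactly B = 7 bytes: K' = 01 de 0f c8 aa 45 90.
K' ⊕ ipad = 37 e8 39 fe 9c 73 a6.
Inner input = 37 e8 39 fe 9c 73 a6 ∥ c3 5d 49 cd d8.
Inner hash: sum = 55+232+57+254+156+115+166+195+93+73+205+216 = 1817 → 07 19.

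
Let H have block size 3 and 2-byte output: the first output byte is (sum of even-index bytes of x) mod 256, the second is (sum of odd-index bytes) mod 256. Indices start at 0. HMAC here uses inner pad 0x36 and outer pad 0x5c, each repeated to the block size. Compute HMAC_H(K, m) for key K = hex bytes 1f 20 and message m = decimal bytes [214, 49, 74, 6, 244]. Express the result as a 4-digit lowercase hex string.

Key hex bytes 1f 20 is 2 bytes ≤ B = 3; zero-pad to 3 bytes: K' = 1f 20 00.
K' ⊕ ipad = 29 16 36.  K' ⊕ opad = 43 7c 5c.
Inner input = (K'⊕ipad) ∥ m = 29 16 36 ∥ d6 31 4a 06 f4.
Inner hash: even-index sum = 150 mod 256 = 150; odd-index sum = 554 mod 256 = 42 → 96 2a.
Outer input = (K'⊕opad) ∥ inner = 43 7c 5c ∥ 96 2a.
Outer hash (tag): even-index sum = 201 mod 256 = 201; odd-index sum = 274 mod 256 = 18 → c9 12.

c912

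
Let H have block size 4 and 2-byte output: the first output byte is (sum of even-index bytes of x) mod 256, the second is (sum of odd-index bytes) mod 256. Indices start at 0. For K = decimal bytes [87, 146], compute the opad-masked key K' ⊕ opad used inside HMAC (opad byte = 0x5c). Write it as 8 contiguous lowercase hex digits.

Key decimal bytes [87, 146] = 57 92 is 2 bytes ≤ B = 4; zero-pad to 4 bytes: K' = 57 92 00 00.
XOR each byte with 0x5c: 57⊕5c=0b, 92⊕5c=ce, 00⊕5c=5c, 00⊕5c=5c.

0bce5c5c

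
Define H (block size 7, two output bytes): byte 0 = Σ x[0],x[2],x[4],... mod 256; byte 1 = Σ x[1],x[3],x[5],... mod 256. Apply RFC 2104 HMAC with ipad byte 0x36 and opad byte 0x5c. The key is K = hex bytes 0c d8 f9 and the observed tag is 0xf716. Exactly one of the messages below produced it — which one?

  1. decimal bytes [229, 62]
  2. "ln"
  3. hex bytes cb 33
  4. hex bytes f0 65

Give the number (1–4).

Key hex bytes 0c d8 f9 is 3 bytes ≤ B = 7; zero-pad to 7 bytes: K' = 0c d8 f9 00 00 00 00.
K' ⊕ ipad = 3a ee cf 36 36 36 36; K' ⊕ opad = 50 84 a5 5c 5c 5c 5c.
m1: inner = H(3a ee cf 36 36 36 36 e5 3e) = b3 3f; tag = H(50 84 a5 5c 5c 5c 5c b3 3f) = ecef
m2: inner = H(3a ee cf 36 36 36 36 6c 6e) = e3 c6; tag = H(50 84 a5 5c 5c 5c 5c e3 c6) = 731f
m3: inner = H(3a ee cf 36 36 36 36 cb 33) = a8 25; tag = H(50 84 a5 5c 5c 5c 5c a8 25) = d2e4
m4: inner = H(3a ee cf 36 36 36 36 f0 65) = da 4a; tag = H(50 84 a5 5c 5c 5c 5c da 4a) = f716 ← matches

4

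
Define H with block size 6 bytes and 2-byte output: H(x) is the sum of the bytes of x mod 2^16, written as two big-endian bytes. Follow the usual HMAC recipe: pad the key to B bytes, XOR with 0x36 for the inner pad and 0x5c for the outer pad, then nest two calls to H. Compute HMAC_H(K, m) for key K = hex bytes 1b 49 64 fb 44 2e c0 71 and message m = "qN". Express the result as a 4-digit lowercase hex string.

Key hex bytes 1b 49 64 fb 44 2e c0 71 is 8 bytes > B = 6, so hash it first: H(key) = 03 66, then zero-pad to 6 bytes: K' = 03 66 00 00 00 00.
K' ⊕ ipad = 35 50 36 36 36 36.  K' ⊕ opad = 5f 3a 5c 5c 5c 5c.
Inner input = (K'⊕ipad) ∥ m = 35 50 36 36 36 36 ∥ 71 4e.
Inner hash: sum = 53+80+54+54+54+54+113+78 = 540 → 02 1c.
Outer input = (K'⊕opad) ∥ inner = 5f 3a 5c 5c 5c 5c ∥ 02 1c.
Outer hash (tag): sum = 95+58+92+92+92+92+2+28 = 551 → 02 27.

0227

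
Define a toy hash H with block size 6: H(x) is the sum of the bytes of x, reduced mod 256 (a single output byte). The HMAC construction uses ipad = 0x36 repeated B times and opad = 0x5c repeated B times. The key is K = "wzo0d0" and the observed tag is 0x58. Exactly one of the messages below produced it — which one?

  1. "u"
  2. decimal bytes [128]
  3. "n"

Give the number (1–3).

Key "wzo0d0" = 77 7a 6f 30 64 30 is exactly B = 6 bytes: K' = 77 7a 6f 30 64 30.
K' ⊕ ipad = 41 4c 59 06 52 06; K' ⊕ opad = 2b 26 33 6c 38 6c.
m1: inner = H(41 4c 59 06 52 06 75) = b9; tag = H(2b 26 33 6c 38 6c b9) = 4d
m2: inner = H(41 4c 59 06 52 06 80) = c4; tag = H(2b 26 33 6c 38 6c c4) = 58 ← matches
m3: inner = H(41 4c 59 06 52 06 6e) = b2; tag = H(2b 26 33 6c 38 6c b2) = 46

2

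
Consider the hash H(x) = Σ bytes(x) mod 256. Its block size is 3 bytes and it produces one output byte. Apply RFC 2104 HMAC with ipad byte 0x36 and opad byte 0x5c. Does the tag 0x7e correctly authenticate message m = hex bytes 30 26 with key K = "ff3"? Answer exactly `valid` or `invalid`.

Key "ff3" = 66 66 33 is exactly B = 3 bytes: K' = 66 66 33.
K' ⊕ ipad = 50 50 05; K' ⊕ opad = 3a 3a 6f.
Inner hash: sum = 80+80+5+48+38 = 251 → fb.
Outer hash (recomputed tag): sum = 58+58+111+251 = 478; mod 256 = 222 → de.
Recomputed tag = de; claimed = 7e → mismatch.

invalid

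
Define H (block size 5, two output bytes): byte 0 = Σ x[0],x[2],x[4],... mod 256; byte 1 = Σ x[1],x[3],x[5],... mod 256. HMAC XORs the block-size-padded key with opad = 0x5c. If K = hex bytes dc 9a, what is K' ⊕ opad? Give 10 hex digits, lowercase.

80c65c5c5c

Key hex bytes dc 9a is 2 bytes ≤ B = 5; zero-pad to 5 bytes: K' = dc 9a 00 00 00.
XOR each byte with 0x5c: dc⊕5c=80, 9a⊕5c=c6, 00⊕5c=5c, 00⊕5c=5c, 00⊕5c=5c.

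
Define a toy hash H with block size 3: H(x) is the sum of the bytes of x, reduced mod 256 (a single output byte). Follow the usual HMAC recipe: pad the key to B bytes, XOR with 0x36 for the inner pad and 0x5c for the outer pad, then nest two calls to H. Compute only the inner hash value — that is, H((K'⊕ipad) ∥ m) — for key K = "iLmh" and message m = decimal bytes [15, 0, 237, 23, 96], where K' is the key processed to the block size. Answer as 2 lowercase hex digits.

Key "iLmh" = 69 4c 6d 68 is 4 bytes > B = 3, so hash it first: H(key) = 8a, then zero-pad to 3 bytes: K' = 8a 00 00.
K' ⊕ ipad = bc 36 36.
Inner input = bc 36 36 ∥ 0f 00 ed 17 60.
Inner hash: sum = 188+54+54+15+0+237+23+96 = 667; mod 256 = 155 → 9b.

9b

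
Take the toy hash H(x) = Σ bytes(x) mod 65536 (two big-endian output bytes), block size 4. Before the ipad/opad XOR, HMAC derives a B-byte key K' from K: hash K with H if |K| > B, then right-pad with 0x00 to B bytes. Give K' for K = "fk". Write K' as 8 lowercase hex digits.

Key "fk" = 66 6b is 2 bytes ≤ B = 4; zero-pad to 4 bytes: K' = 66 6b 00 00.

666b0000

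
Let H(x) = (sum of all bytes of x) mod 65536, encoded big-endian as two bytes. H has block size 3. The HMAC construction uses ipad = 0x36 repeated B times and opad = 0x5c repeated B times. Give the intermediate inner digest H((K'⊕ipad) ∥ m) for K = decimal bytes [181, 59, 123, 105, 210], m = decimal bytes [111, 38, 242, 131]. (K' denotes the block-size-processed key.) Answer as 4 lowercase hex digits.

0304

Key decimal bytes [181, 59, 123, 105, 210] = b5 3b 7b 69 d2 is 5 bytes > B = 3, so hash it first: H(key) = 02 a6, then zero-pad to 3 bytes: K' = 02 a6 00.
K' ⊕ ipad = 34 90 36.
Inner input = 34 90 36 ∥ 6f 26 f2 83.
Inner hash: sum = 52+144+54+111+38+242+131 = 772 → 03 04.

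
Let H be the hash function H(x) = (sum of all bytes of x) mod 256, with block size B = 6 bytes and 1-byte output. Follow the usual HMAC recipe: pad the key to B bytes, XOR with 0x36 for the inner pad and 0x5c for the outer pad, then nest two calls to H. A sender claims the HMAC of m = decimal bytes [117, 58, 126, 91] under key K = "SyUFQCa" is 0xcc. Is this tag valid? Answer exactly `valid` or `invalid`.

Key "SyUFQCa" = 53 79 55 46 51 43 61 is 7 bytes > B = 6, so hash it first: H(key) = 5c, then zero-pad to 6 bytes: K' = 5c 00 00 00 00 00.
K' ⊕ ipad = 6a 36 36 36 36 36; K' ⊕ opad = 00 5c 5c 5c 5c 5c.
Inner hash: sum = 106+54+54+54+54+54+117+58+126+91 = 768; mod 256 = 0 → 00.
Outer hash (recomputed tag): sum = 0+92+92+92+92+92+0 = 460; mod 256 = 204 → cc.
Recomputed tag = cc; claimed = cc → match.

valid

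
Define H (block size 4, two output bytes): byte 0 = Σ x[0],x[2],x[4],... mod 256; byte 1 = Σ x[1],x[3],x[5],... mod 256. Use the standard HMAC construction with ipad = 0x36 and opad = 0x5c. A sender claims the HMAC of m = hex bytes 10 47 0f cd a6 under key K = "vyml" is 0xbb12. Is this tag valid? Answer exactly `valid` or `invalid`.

valid

Key "vyml" = 76 79 6d 6c is exactly B = 4 bytes: K' = 76 79 6d 6c.
K' ⊕ ipad = 40 4f 5b 5a; K' ⊕ opad = 2a 25 31 30.
Inner hash: even-index sum = 352 mod 256 = 96; odd-index sum = 445 mod 256 = 189 → 60 bd.
Outer hash (recomputed tag): even-index sum = 187 mod 256 = 187; odd-index sum = 274 mod 256 = 18 → bb 12.
Recomputed tag = bb12; claimed = bb12 → match.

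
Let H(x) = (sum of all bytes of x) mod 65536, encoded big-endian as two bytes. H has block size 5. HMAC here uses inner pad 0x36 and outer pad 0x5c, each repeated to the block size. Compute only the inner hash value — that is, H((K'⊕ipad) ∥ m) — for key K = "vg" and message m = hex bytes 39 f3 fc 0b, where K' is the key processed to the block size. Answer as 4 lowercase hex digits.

0366

Key "vg" = 76 67 is 2 bytes ≤ B = 5; zero-pad to 5 bytes: K' = 76 67 00 00 00.
K' ⊕ ipad = 40 51 36 36 36.
Inner input = 40 51 36 36 36 ∥ 39 f3 fc 0b.
Inner hash: sum = 64+81+54+54+54+57+243+252+11 = 870 → 03 66.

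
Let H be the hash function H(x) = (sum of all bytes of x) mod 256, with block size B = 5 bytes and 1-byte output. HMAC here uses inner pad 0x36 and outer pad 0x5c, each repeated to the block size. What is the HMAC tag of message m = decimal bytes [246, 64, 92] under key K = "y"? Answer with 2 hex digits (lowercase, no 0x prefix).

4e

Key "y" = 79 is 1 byte ≤ B = 5; zero-pad to 5 bytes: K' = 79 00 00 00 00.
K' ⊕ ipad = 4f 36 36 36 36.  K' ⊕ opad = 25 5c 5c 5c 5c.
Inner input = (K'⊕ipad) ∥ m = 4f 36 36 36 36 ∥ f6 40 5c.
Inner hash: sum = 79+54+54+54+54+246+64+92 = 697; mod 256 = 185 → b9.
Outer input = (K'⊕opad) ∥ inner = 25 5c 5c 5c 5c ∥ b9.
Outer hash (tag): sum = 37+92+92+92+92+185 = 590; mod 256 = 78 → 4e.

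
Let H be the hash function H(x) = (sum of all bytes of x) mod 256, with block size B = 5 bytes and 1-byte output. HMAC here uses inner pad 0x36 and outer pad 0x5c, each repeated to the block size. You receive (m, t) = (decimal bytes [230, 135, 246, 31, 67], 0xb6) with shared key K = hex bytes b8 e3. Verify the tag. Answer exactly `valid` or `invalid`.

invalid

Key hex bytes b8 e3 is 2 bytes ≤ B = 5; zero-pad to 5 bytes: K' = b8 e3 00 00 00.
K' ⊕ ipad = 8e d5 36 36 36; K' ⊕ opad = e4 bf 5c 5c 5c.
Inner hash: sum = 142+213+54+54+54+230+135+246+31+67 = 1226; mod 256 = 202 → ca.
Outer hash (recomputed tag): sum = 228+191+92+92+92+202 = 897; mod 256 = 129 → 81.
Recomputed tag = 81; claimed = b6 → mismatch.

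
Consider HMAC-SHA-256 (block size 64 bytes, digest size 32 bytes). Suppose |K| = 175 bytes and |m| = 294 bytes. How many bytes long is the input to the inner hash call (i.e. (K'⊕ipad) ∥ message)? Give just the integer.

358

Key is 175 > 64 bytes, so it is hashed to 32 bytes then zero-padded to 64: |K'| = 64.
Inner input = (K'⊕ipad) ∥ m → 64 + 294 = 358 bytes.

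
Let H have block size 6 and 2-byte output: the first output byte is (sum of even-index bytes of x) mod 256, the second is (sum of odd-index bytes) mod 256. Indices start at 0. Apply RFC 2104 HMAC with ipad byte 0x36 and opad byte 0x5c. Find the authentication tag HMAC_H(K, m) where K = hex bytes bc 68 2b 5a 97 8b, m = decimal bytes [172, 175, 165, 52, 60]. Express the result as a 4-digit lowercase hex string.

Key hex bytes bc 68 2b 5a 97 8b is exactly B = 6 bytes: K' = bc 68 2b 5a 97 8b.
K' ⊕ ipad = 8a 5e 1d 6c a1 bd.  K' ⊕ opad = e0 34 77 06 cb d7.
Inner input = (K'⊕ipad) ∥ m = 8a 5e 1d 6c a1 bd ∥ ac af a5 34 3c.
Inner hash: even-index sum = 725 mod 256 = 213; odd-index sum = 618 mod 256 = 106 → d5 6a.
Outer input = (K'⊕opad) ∥ inner = e0 34 77 06 cb d7 ∥ d5 6a.
Outer hash (tag): even-index sum = 759 mod 256 = 247; odd-index sum = 379 mod 256 = 123 → f7 7b.

f77b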